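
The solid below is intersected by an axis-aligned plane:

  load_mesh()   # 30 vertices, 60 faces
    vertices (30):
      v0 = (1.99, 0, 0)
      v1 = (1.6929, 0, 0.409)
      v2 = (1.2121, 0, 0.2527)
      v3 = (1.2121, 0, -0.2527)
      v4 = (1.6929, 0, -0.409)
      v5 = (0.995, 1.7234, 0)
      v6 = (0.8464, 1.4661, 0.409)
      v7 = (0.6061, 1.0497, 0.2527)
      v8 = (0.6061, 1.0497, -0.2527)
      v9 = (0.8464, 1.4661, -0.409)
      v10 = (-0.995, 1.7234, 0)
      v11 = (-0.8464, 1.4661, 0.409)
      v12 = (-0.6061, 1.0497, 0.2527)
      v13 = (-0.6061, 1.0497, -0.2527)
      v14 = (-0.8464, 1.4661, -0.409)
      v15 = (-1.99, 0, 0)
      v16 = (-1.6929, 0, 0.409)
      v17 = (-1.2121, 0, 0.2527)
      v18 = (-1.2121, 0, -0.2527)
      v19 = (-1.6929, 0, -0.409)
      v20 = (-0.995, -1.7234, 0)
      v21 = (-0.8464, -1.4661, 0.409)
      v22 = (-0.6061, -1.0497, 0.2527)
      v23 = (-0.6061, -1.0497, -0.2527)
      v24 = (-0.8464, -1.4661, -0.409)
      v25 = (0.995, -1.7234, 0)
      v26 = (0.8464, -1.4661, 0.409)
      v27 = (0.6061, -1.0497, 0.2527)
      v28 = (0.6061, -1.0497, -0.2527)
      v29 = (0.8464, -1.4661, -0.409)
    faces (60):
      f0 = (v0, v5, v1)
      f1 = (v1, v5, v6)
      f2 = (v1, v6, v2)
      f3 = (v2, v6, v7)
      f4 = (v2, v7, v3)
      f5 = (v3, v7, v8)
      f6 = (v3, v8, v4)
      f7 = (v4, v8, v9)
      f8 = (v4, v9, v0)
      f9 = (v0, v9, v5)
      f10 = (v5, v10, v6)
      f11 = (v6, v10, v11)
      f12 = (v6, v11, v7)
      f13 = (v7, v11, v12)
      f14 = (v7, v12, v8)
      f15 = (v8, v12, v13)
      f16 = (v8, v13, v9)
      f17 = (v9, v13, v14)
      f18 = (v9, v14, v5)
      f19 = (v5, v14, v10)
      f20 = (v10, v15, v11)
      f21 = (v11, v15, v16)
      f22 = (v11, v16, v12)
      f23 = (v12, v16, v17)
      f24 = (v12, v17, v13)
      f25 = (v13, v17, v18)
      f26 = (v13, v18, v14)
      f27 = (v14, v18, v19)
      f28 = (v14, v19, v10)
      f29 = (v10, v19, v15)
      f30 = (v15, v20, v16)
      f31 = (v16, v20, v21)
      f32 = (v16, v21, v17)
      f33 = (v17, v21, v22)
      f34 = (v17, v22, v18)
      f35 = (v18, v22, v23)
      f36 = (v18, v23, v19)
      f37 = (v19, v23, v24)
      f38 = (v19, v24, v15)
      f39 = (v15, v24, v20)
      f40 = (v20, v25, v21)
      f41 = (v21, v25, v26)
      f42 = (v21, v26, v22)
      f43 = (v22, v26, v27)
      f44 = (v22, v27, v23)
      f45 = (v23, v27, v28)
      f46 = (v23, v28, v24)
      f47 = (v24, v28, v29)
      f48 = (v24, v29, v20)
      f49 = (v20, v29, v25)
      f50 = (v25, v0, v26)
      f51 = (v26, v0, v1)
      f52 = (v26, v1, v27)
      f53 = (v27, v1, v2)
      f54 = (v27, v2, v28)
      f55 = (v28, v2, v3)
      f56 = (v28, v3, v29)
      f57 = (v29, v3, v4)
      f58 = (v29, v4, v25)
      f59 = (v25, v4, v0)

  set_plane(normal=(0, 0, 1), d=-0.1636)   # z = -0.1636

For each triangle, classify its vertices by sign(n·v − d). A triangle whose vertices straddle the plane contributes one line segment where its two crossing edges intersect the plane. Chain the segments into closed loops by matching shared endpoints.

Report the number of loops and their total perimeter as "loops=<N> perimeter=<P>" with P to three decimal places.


Straddling triangles (24 of 60):
  (v2,v7,v3) [++-] → (1.10526, 0.185058, -0.1636)–(1.2121, 0, -0.1636)  len=0.2137
  (v3,v7,v8) [-+-] → (1.10526, 0.185058, -0.1636)–(0.6061, 1.0497, -0.1636)  len=0.9984
  (v4,v9,v0) [--+] → (1.53256, 0.58644, -0.1636)–(1.87116, 0, -0.1636)  len=0.6772
  (v0,v9,v5) [+-+] → (1.53256, 0.58644, -0.1636)–(0.93556, 1.62048, -0.1636)  len=1.1940
  (v7,v12,v8) [++-] → (0.392394, 1.0497, -0.1636)–(0.6061, 1.0497, -0.1636)  len=0.2137
  (v8,v12,v13) [-+-] → (0.392394, 1.0497, -0.1636)–(-0.6061, 1.0497, -0.1636)  len=0.9985
  (v9,v14,v5) [--+] → (0.25844, 1.62048, -0.1636)–(0.93556, 1.62048, -0.1636)  len=0.6771
  (v5,v14,v10) [+-+] → (0.25844, 1.62048, -0.1636)–(-0.93556, 1.62048, -0.1636)  len=1.1940
  (v12,v17,v13) [++-] → (-0.712935, 0.864642, -0.1636)–(-0.6061, 1.0497, -0.1636)  len=0.2137
  (v13,v17,v18) [-+-] → (-0.712935, 0.864642, -0.1636)–(-1.2121, 0, -0.1636)  len=0.9984
  (v14,v19,v10) [--+] → (-1.27416, 1.03404, -0.1636)–(-0.93556, 1.62048, -0.1636)  len=0.6772
  (v10,v19,v15) [+-+] → (-1.27416, 1.03404, -0.1636)–(-1.87116, 0, -0.1636)  len=1.1940
  (v17,v22,v18) [++-] → (-1.10526, -0.185058, -0.1636)–(-1.2121, 0, -0.1636)  len=0.2137
  (v18,v22,v23) [-+-] → (-1.10526, -0.185058, -0.1636)–(-0.6061, -1.0497, -0.1636)  len=0.9984
  (v19,v24,v15) [--+] → (-1.53256, -0.58644, -0.1636)–(-1.87116, 0, -0.1636)  len=0.6772
  (v15,v24,v20) [+-+] → (-1.53256, -0.58644, -0.1636)–(-0.93556, -1.62048, -0.1636)  len=1.1940
  (v22,v27,v23) [++-] → (-0.392394, -1.0497, -0.1636)–(-0.6061, -1.0497, -0.1636)  len=0.2137
  (v23,v27,v28) [-+-] → (-0.392394, -1.0497, -0.1636)–(0.6061, -1.0497, -0.1636)  len=0.9985
  (v24,v29,v20) [--+] → (-0.25844, -1.62048, -0.1636)–(-0.93556, -1.62048, -0.1636)  len=0.6771
  (v20,v29,v25) [+-+] → (-0.25844, -1.62048, -0.1636)–(0.93556, -1.62048, -0.1636)  len=1.1940
  (v27,v2,v28) [++-] → (0.712935, -0.864642, -0.1636)–(0.6061, -1.0497, -0.1636)  len=0.2137
  (v28,v2,v3) [-+-] → (0.712935, -0.864642, -0.1636)–(1.2121, 0, -0.1636)  len=0.9984
  (v29,v4,v25) [--+] → (1.27416, -1.03404, -0.1636)–(0.93556, -1.62048, -0.1636)  len=0.6772
  (v25,v4,v0) [+-+] → (1.27416, -1.03404, -0.1636)–(1.87116, 0, -0.1636)  len=1.1940

Chained into 2 loop(s):
  loop 1: 12 segments, perimeter = 7.2727
  loop 2: 12 segments, perimeter = 11.2269
Total perimeter = 18.500

loops=2 perimeter=18.500


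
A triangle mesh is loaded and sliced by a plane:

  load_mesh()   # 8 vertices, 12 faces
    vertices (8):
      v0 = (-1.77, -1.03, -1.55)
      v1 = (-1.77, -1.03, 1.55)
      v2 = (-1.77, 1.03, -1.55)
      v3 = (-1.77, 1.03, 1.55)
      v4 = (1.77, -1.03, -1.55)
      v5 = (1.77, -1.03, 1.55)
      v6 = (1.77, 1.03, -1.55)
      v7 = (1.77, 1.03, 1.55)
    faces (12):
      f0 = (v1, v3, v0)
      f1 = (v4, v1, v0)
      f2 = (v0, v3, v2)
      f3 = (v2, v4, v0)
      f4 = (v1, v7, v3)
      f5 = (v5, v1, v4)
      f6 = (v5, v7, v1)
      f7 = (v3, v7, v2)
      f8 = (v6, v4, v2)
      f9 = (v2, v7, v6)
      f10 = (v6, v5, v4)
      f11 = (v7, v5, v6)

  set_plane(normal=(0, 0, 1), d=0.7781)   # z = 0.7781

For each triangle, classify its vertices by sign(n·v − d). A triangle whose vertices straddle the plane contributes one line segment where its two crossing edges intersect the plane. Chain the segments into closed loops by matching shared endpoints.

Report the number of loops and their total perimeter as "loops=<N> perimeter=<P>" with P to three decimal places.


Straddling triangles (8 of 12):
  (v1,v3,v0) [++-] → (-1.77, 0.51706, 0.7781)–(-1.77, -1.03, 0.7781)  len=1.5471
  (v4,v1,v0) [-+-] → (-0.88854, -1.03, 0.7781)–(-1.77, -1.03, 0.7781)  len=0.8815
  (v0,v3,v2) [-+-] → (-1.77, 0.51706, 0.7781)–(-1.77, 1.03, 0.7781)  len=0.5129
  (v5,v1,v4) [++-] → (-0.88854, -1.03, 0.7781)–(1.77, -1.03, 0.7781)  len=2.6585
  (v3,v7,v2) [++-] → (0.88854, 1.03, 0.7781)–(-1.77, 1.03, 0.7781)  len=2.6585
  (v2,v7,v6) [-+-] → (0.88854, 1.03, 0.7781)–(1.77, 1.03, 0.7781)  len=0.8815
  (v6,v5,v4) [-+-] → (1.77, -0.51706, 0.7781)–(1.77, -1.03, 0.7781)  len=0.5129
  (v7,v5,v6) [++-] → (1.77, -0.51706, 0.7781)–(1.77, 1.03, 0.7781)  len=1.5471

Chained into 1 loop(s):
  loop 1: 8 segments, perimeter = 11.2000
Total perimeter = 11.200

loops=1 perimeter=11.200


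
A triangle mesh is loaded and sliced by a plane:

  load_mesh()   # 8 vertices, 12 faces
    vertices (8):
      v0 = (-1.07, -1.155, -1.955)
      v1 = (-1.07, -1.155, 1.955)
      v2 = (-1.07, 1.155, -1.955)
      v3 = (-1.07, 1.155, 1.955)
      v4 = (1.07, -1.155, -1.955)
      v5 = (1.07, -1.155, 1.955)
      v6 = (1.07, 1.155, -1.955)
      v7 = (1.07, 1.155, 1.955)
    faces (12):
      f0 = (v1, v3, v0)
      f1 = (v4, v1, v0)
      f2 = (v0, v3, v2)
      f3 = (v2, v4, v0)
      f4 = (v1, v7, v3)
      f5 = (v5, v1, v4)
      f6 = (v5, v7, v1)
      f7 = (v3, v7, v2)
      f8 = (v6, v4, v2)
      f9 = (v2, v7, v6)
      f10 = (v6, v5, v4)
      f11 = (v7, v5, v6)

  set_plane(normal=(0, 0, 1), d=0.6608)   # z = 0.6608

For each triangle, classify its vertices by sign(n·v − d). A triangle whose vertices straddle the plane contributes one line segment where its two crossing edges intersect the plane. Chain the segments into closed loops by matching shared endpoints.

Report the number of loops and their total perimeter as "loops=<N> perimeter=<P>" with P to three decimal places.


Straddling triangles (8 of 12):
  (v1,v3,v0) [++-] → (-1.07, 0.390396, 0.6608)–(-1.07, -1.155, 0.6608)  len=1.5454
  (v4,v1,v0) [-+-] → (-0.361665, -1.155, 0.6608)–(-1.07, -1.155, 0.6608)  len=0.7083
  (v0,v3,v2) [-+-] → (-1.07, 0.390396, 0.6608)–(-1.07, 1.155, 0.6608)  len=0.7646
  (v5,v1,v4) [++-] → (-0.361665, -1.155, 0.6608)–(1.07, -1.155, 0.6608)  len=1.4317
  (v3,v7,v2) [++-] → (0.361665, 1.155, 0.6608)–(-1.07, 1.155, 0.6608)  len=1.4317
  (v2,v7,v6) [-+-] → (0.361665, 1.155, 0.6608)–(1.07, 1.155, 0.6608)  len=0.7083
  (v6,v5,v4) [-+-] → (1.07, -0.390396, 0.6608)–(1.07, -1.155, 0.6608)  len=0.7646
  (v7,v5,v6) [++-] → (1.07, -0.390396, 0.6608)–(1.07, 1.155, 0.6608)  len=1.5454

Chained into 1 loop(s):
  loop 1: 8 segments, perimeter = 8.9000
Total perimeter = 8.900

loops=1 perimeter=8.900


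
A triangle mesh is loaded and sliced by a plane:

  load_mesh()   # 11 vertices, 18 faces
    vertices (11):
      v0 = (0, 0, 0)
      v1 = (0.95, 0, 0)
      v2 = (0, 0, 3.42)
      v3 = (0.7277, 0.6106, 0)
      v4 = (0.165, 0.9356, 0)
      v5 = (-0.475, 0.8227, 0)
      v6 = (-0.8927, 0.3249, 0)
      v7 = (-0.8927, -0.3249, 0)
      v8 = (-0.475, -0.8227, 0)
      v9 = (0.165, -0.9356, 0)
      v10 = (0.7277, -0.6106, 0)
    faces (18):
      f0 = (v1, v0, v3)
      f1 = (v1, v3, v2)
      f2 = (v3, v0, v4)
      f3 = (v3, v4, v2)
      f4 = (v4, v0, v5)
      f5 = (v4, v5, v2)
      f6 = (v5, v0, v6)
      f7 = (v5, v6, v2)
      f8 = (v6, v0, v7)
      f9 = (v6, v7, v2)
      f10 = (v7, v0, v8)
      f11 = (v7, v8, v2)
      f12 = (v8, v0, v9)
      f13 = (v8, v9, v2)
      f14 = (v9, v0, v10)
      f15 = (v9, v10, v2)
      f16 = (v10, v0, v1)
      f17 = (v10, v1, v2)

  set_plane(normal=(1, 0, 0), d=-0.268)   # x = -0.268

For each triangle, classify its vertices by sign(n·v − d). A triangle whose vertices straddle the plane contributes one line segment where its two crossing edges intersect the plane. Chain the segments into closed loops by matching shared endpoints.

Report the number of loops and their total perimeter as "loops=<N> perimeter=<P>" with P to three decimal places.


loops=1 perimeter=6.946

Straddling triangles (10 of 18):
  (v4,v0,v5) [++-] → (-0.268, 0.464176, 0)–(-0.268, 0.859216, 0)  len=0.3950
  (v4,v5,v2) [+-+] → (-0.268, 0.859216, 0)–(-0.268, 0.464176, 1.4904)  len=1.5419
  (v5,v0,v6) [-+-] → (-0.268, 0.464176, 0)–(-0.268, 0.0975392, 0)  len=0.3666
  (v5,v6,v2) [--+] → (-0.268, 0.0975392, 2.39327)–(-0.268, 0.464176, 1.4904)  len=0.9745
  (v6,v0,v7) [-+-] → (-0.268, 0.0975392, 0)–(-0.268, -0.0975392, 0)  len=0.1951
  (v6,v7,v2) [--+] → (-0.268, -0.0975392, 2.39327)–(-0.268, 0.0975392, 2.39327)  len=0.1951
  (v7,v0,v8) [-+-] → (-0.268, -0.0975392, 0)–(-0.268, -0.464176, 0)  len=0.3666
  (v7,v8,v2) [--+] → (-0.268, -0.464176, 1.4904)–(-0.268, -0.0975392, 2.39327)  len=0.9745
  (v8,v0,v9) [-++] → (-0.268, -0.464176, 0)–(-0.268, -0.859216, 0)  len=0.3950
  (v8,v9,v2) [-++] → (-0.268, -0.859216, 0)–(-0.268, -0.464176, 1.4904)  len=1.5419

Chained into 1 loop(s):
  loop 1: 10 segments, perimeter = 6.9462
Total perimeter = 6.946


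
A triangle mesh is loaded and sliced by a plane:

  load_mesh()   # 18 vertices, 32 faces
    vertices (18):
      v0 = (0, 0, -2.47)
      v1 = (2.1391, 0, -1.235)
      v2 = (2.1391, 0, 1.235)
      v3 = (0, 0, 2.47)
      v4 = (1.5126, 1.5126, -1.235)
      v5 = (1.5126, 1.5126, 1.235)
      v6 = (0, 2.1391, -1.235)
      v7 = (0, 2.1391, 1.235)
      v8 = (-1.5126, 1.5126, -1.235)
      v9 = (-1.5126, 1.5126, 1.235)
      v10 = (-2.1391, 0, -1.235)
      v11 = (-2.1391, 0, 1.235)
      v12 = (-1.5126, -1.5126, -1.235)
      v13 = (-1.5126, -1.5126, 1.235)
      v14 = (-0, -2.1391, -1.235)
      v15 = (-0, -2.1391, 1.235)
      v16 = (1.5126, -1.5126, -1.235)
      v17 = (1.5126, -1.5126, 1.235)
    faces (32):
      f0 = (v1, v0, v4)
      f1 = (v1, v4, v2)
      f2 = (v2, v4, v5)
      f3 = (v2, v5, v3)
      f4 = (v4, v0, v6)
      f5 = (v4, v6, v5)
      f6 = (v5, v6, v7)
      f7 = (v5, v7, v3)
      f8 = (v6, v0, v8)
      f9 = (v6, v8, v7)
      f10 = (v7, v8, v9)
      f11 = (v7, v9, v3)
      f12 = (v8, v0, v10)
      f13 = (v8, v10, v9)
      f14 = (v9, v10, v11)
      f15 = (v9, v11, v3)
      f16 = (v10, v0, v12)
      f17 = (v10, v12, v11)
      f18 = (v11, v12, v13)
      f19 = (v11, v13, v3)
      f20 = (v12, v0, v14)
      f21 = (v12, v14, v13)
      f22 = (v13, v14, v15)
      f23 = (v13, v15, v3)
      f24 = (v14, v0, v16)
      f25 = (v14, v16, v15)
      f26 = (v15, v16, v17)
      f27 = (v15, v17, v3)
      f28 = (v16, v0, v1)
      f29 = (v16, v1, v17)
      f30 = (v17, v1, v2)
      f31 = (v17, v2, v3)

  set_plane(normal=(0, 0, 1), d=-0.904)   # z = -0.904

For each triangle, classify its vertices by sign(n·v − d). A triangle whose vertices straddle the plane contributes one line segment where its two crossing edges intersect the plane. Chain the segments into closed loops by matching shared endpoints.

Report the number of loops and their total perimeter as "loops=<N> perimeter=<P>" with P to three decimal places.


Straddling triangles (16 of 32):
  (v1,v4,v2) [--+] → (1.59656, 1.3099, -0.904)–(2.1391, 0, -0.904)  len=1.4178
  (v2,v4,v5) [+-+] → (1.59656, 1.3099, -0.904)–(1.5126, 1.5126, -0.904)  len=0.2194
  (v4,v6,v5) [--+] → (0.202701, 2.05514, -0.904)–(1.5126, 1.5126, -0.904)  len=1.4178
  (v5,v6,v7) [+-+] → (0.202701, 2.05514, -0.904)–(0, 2.1391, -0.904)  len=0.2194
  (v6,v8,v7) [--+] → (-1.3099, 1.59656, -0.904)–(0, 2.1391, -0.904)  len=1.4178
  (v7,v8,v9) [+-+] → (-1.3099, 1.59656, -0.904)–(-1.5126, 1.5126, -0.904)  len=0.2194
  (v8,v10,v9) [--+] → (-2.05514, 0.202701, -0.904)–(-1.5126, 1.5126, -0.904)  len=1.4178
  (v9,v10,v11) [+-+] → (-2.05514, 0.202701, -0.904)–(-2.1391, 0, -0.904)  len=0.2194
  (v10,v12,v11) [--+] → (-1.59656, -1.3099, -0.904)–(-2.1391, 0, -0.904)  len=1.4178
  (v11,v12,v13) [+-+] → (-1.59656, -1.3099, -0.904)–(-1.5126, -1.5126, -0.904)  len=0.2194
  (v12,v14,v13) [--+] → (-0.202701, -2.05514, -0.904)–(-1.5126, -1.5126, -0.904)  len=1.4178
  (v13,v14,v15) [+-+] → (-0.202701, -2.05514, -0.904)–(0, -2.1391, -0.904)  len=0.2194
  (v14,v16,v15) [--+] → (1.3099, -1.59656, -0.904)–(0, -2.1391, -0.904)  len=1.4178
  (v15,v16,v17) [+-+] → (1.3099, -1.59656, -0.904)–(1.5126, -1.5126, -0.904)  len=0.2194
  (v16,v1,v17) [--+] → (2.05514, -0.202701, -0.904)–(1.5126, -1.5126, -0.904)  len=1.4178
  (v17,v1,v2) [+-+] → (2.05514, -0.202701, -0.904)–(2.1391, 0, -0.904)  len=0.2194

Chained into 1 loop(s):
  loop 1: 16 segments, perimeter = 13.0977
Total perimeter = 13.098

loops=1 perimeter=13.098


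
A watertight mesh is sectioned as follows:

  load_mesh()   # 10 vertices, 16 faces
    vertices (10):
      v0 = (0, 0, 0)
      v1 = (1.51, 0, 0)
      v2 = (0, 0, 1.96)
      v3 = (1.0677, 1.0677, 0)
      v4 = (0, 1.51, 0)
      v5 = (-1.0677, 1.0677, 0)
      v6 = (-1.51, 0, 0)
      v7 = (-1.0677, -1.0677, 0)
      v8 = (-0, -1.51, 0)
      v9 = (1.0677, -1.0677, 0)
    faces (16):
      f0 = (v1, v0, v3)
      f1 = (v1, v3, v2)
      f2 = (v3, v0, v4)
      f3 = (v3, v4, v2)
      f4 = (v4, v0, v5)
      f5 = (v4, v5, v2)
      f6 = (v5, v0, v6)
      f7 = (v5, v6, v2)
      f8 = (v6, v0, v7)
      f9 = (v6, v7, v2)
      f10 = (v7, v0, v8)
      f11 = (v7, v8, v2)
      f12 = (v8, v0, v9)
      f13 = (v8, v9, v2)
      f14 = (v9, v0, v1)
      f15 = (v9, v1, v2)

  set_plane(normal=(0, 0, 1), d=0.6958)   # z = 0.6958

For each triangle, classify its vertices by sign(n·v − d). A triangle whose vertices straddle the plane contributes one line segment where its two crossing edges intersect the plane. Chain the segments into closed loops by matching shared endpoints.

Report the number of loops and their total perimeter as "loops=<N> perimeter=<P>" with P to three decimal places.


Straddling triangles (8 of 16):
  (v1,v3,v2) [--+] → (0.688667, 0.688667, 0.6958)–(0.97395, 0, 0.6958)  len=0.7454
  (v3,v4,v2) [--+] → (0, 0.97395, 0.6958)–(0.688667, 0.688667, 0.6958)  len=0.7454
  (v4,v5,v2) [--+] → (-0.688667, 0.688667, 0.6958)–(0, 0.97395, 0.6958)  len=0.7454
  (v5,v6,v2) [--+] → (-0.97395, 0, 0.6958)–(-0.688667, 0.688667, 0.6958)  len=0.7454
  (v6,v7,v2) [--+] → (-0.688667, -0.688667, 0.6958)–(-0.97395, 0, 0.6958)  len=0.7454
  (v7,v8,v2) [--+] → (0, -0.97395, 0.6958)–(-0.688667, -0.688667, 0.6958)  len=0.7454
  (v8,v9,v2) [--+] → (0.688667, -0.688667, 0.6958)–(0, -0.97395, 0.6958)  len=0.7454
  (v9,v1,v2) [--+] → (0.97395, 0, 0.6958)–(0.688667, -0.688667, 0.6958)  len=0.7454

Chained into 1 loop(s):
  loop 1: 8 segments, perimeter = 5.9633
Total perimeter = 5.963

loops=1 perimeter=5.963


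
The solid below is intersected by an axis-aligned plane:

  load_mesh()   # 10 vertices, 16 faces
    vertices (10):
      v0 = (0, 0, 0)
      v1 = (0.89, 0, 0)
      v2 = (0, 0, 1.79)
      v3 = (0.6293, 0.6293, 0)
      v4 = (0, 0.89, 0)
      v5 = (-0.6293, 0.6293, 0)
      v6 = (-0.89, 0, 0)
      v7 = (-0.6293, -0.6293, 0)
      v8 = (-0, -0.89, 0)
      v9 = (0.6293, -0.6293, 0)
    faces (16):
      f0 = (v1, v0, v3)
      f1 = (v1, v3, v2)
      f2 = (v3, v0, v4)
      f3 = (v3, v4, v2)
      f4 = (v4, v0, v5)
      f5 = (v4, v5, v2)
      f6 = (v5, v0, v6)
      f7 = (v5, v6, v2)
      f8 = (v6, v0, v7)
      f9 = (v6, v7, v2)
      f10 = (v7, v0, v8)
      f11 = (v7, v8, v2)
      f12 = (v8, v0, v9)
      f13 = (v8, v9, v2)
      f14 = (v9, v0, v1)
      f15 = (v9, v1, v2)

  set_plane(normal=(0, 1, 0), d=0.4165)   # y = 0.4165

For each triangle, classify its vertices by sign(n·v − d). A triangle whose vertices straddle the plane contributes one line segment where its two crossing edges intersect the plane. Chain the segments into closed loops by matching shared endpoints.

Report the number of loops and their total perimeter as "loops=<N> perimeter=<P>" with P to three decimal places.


Straddling triangles (8 of 16):
  (v1,v0,v3) [--+] → (0.4165, 0.4165, 0)–(0.717457, 0.4165, 0)  len=0.3010
  (v1,v3,v2) [-+-] → (0.717457, 0.4165, 0)–(0.4165, 0.4165, 0.605295)  len=0.6760
  (v3,v0,v4) [+-+] → (0.4165, 0.4165, 0)–(0, 0.4165, 0)  len=0.4165
  (v3,v4,v2) [++-] → (0, 0.4165, 0.95232)–(0.4165, 0.4165, 0.605295)  len=0.5421
  (v4,v0,v5) [+-+] → (0, 0.4165, 0)–(-0.4165, 0.4165, 0)  len=0.4165
  (v4,v5,v2) [++-] → (-0.4165, 0.4165, 0.605295)–(0, 0.4165, 0.95232)  len=0.5421
  (v5,v0,v6) [+--] → (-0.4165, 0.4165, 0)–(-0.717457, 0.4165, 0)  len=0.3010
  (v5,v6,v2) [+--] → (-0.717457, 0.4165, 0)–(-0.4165, 0.4165, 0.605295)  len=0.6760

Chained into 1 loop(s):
  loop 1: 8 segments, perimeter = 3.8711
Total perimeter = 3.871

loops=1 perimeter=3.871


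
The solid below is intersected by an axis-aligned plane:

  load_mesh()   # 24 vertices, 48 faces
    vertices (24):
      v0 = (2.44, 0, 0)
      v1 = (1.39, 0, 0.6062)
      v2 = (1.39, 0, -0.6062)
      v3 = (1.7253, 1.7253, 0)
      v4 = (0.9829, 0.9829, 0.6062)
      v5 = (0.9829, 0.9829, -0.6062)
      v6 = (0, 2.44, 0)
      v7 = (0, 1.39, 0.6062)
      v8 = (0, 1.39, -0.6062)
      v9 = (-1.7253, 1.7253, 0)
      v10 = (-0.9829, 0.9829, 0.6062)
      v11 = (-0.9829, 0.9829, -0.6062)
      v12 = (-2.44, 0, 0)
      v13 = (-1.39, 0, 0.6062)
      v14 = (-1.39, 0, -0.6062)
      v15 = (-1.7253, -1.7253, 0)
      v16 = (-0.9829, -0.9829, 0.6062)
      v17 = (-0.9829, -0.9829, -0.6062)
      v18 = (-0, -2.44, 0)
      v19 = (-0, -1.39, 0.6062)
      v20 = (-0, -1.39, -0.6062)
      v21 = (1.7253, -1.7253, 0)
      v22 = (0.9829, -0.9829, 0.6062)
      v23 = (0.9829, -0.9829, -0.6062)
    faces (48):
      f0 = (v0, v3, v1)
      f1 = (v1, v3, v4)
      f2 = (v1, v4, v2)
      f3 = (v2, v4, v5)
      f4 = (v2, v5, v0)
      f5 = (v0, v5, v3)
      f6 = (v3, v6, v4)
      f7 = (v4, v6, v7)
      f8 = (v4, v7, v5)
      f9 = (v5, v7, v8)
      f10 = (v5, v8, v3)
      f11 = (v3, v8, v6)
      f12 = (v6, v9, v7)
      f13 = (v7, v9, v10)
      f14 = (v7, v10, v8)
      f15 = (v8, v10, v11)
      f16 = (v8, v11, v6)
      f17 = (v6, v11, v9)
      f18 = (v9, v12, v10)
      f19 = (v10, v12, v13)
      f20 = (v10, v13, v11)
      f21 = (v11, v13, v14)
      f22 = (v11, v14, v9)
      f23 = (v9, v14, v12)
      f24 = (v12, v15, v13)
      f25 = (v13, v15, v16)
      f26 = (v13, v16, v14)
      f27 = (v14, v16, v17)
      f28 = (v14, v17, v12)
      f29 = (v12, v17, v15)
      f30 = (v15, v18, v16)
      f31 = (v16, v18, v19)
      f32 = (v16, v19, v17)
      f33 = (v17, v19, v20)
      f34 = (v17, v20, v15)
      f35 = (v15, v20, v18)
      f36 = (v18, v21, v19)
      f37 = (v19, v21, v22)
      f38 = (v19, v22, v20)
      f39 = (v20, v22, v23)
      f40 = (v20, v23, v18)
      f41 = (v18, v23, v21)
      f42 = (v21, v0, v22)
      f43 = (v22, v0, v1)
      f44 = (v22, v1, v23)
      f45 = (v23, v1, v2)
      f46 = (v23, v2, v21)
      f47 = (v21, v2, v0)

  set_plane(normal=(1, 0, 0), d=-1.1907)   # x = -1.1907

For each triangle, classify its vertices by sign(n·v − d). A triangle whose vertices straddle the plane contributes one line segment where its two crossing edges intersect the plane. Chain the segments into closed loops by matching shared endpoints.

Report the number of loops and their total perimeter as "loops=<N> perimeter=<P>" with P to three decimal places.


loops=2 perimeter=8.835

Straddling triangles (16 of 48):
  (v6,v9,v7) [+-+] → (-1.1907, 1.94676, 0)–(-1.1907, 1.6214, 0.187837)  len=0.3757
  (v7,v9,v10) [+-+] → (-1.1907, 1.6214, 0.187837)–(-1.1907, 1.1907, 0.436523)  len=0.4973
  (v6,v11,v9) [++-] → (-1.1907, 1.1907, -0.436523)–(-1.1907, 1.94676, 0)  len=0.8730
  (v9,v12,v10) [--+] → (-1.1907, 0.842727, 0.519749)–(-1.1907, 1.1907, 0.436523)  len=0.3578
  (v10,v12,v13) [+--] → (-1.1907, 0.842727, 0.519749)–(-1.1907, 0.481189, 0.6062)  len=0.3717
  (v10,v13,v11) [+-+] → (-1.1907, 0.481189, 0.6062)–(-1.1907, 0.481189, 0.0126571)  len=0.5935
  (v11,v13,v14) [+--] → (-1.1907, 0.481189, 0.0126571)–(-1.1907, 0.481189, -0.6062)  len=0.6189
  (v11,v14,v9) [+--] → (-1.1907, 0.481189, -0.6062)–(-1.1907, 1.1907, -0.436523)  len=0.7295
  (v13,v15,v16) [--+] → (-1.1907, -1.1907, 0.436523)–(-1.1907, -0.481189, 0.6062)  len=0.7295
  (v13,v16,v14) [-+-] → (-1.1907, -0.481189, 0.6062)–(-1.1907, -0.481189, -0.0126571)  len=0.6189
  (v14,v16,v17) [-++] → (-1.1907, -0.481189, -0.0126571)–(-1.1907, -0.481189, -0.6062)  len=0.5935
  (v14,v17,v12) [-+-] → (-1.1907, -0.481189, -0.6062)–(-1.1907, -0.842727, -0.519749)  len=0.3717
  (v12,v17,v15) [-+-] → (-1.1907, -0.842727, -0.519749)–(-1.1907, -1.1907, -0.436523)  len=0.3578
  (v15,v18,v16) [-++] → (-1.1907, -1.94676, 0)–(-1.1907, -1.1907, 0.436523)  len=0.8730
  (v17,v20,v15) [++-] → (-1.1907, -1.6214, -0.187837)–(-1.1907, -1.1907, -0.436523)  len=0.4973
  (v15,v20,v18) [-++] → (-1.1907, -1.6214, -0.187837)–(-1.1907, -1.94676, 0)  len=0.3757

Chained into 2 loop(s):
  loop 1: 8 segments, perimeter = 4.4175
  loop 2: 8 segments, perimeter = 4.4175
Total perimeter = 8.835


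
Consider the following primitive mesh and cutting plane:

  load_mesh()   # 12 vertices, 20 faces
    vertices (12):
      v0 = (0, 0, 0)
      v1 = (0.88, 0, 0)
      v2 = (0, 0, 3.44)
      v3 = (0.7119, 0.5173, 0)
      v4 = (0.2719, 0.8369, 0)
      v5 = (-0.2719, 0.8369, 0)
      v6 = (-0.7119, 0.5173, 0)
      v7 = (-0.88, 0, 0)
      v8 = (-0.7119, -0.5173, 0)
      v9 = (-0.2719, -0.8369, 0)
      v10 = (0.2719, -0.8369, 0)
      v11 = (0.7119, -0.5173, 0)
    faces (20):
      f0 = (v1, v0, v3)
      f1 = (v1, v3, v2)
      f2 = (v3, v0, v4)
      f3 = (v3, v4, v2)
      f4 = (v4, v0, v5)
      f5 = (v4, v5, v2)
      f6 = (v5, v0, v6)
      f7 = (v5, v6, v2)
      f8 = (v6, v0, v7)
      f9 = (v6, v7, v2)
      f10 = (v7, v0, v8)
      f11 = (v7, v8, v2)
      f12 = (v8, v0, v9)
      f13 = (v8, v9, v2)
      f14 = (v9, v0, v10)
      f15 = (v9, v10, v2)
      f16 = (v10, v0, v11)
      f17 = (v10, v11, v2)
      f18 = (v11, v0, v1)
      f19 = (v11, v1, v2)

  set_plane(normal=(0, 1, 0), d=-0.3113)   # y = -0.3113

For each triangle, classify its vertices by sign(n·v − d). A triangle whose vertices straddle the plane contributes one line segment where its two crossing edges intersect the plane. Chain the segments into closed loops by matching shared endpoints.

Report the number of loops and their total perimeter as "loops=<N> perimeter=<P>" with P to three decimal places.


Straddling triangles (10 of 20):
  (v7,v0,v8) [++-] → (-0.428406, -0.3113, 0)–(-0.778841, -0.3113, 0)  len=0.3504
  (v7,v8,v2) [+-+] → (-0.778841, -0.3113, 0)–(-0.428406, -0.3113, 1.36988)  len=1.4140
  (v8,v0,v9) [-+-] → (-0.428406, -0.3113, 0)–(-0.101138, -0.3113, 0)  len=0.3273
  (v8,v9,v2) [--+] → (-0.101138, -0.3113, 2.16043)–(-0.428406, -0.3113, 1.36988)  len=0.8556
  (v9,v0,v10) [-+-] → (-0.101138, -0.3113, 0)–(0.101138, -0.3113, 0)  len=0.2023
  (v9,v10,v2) [--+] → (0.101138, -0.3113, 2.16043)–(-0.101138, -0.3113, 2.16043)  len=0.2023
  (v10,v0,v11) [-+-] → (0.101138, -0.3113, 0)–(0.428406, -0.3113, 0)  len=0.3273
  (v10,v11,v2) [--+] → (0.428406, -0.3113, 1.36988)–(0.101138, -0.3113, 2.16043)  len=0.8556
  (v11,v0,v1) [-++] → (0.428406, -0.3113, 0)–(0.778841, -0.3113, 0)  len=0.3504
  (v11,v1,v2) [-++] → (0.778841, -0.3113, 0)–(0.428406, -0.3113, 1.36988)  len=1.4140

Chained into 1 loop(s):
  loop 1: 10 segments, perimeter = 6.2992
Total perimeter = 6.299

loops=1 perimeter=6.299


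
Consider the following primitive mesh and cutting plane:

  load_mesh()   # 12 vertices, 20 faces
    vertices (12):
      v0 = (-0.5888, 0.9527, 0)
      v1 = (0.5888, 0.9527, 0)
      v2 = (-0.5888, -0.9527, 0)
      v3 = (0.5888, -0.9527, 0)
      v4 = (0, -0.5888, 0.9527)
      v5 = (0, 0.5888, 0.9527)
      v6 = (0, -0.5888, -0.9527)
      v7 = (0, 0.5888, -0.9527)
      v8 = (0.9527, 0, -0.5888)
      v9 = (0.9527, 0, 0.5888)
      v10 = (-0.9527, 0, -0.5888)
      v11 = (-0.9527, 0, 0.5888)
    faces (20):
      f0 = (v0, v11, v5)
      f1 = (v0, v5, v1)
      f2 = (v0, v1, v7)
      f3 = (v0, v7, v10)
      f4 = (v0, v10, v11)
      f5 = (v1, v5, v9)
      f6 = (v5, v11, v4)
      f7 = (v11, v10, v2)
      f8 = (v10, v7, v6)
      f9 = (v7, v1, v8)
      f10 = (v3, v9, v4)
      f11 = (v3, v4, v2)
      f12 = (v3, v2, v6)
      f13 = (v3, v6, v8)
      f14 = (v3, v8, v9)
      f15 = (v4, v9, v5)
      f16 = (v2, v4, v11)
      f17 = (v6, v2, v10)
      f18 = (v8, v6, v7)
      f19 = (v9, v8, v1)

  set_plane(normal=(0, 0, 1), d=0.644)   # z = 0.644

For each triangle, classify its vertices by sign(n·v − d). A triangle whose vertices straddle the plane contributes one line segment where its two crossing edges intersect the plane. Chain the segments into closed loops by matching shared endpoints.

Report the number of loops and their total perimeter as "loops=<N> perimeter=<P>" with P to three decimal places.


Straddling triangles (8 of 20):
  (v0,v11,v5) [--+] → (-0.808185, 0.0893151, 0.644)–(-0.190787, 0.706713, 0.644)  len=0.8731
  (v0,v5,v1) [-+-] → (-0.190787, 0.706713, 0.644)–(0.190787, 0.706713, 0.644)  len=0.3816
  (v1,v5,v9) [-+-] → (0.190787, 0.706713, 0.644)–(0.808185, 0.0893151, 0.644)  len=0.8731
  (v5,v11,v4) [+-+] → (-0.808185, 0.0893151, 0.644)–(-0.808185, -0.0893151, 0.644)  len=0.1786
  (v3,v9,v4) [--+] → (0.808185, -0.0893151, 0.644)–(0.190787, -0.706713, 0.644)  len=0.8731
  (v3,v4,v2) [-+-] → (0.190787, -0.706713, 0.644)–(-0.190787, -0.706713, 0.644)  len=0.3816
  (v4,v9,v5) [+-+] → (0.808185, -0.0893151, 0.644)–(0.808185, 0.0893151, 0.644)  len=0.1786
  (v2,v4,v11) [-+-] → (-0.190787, -0.706713, 0.644)–(-0.808185, -0.0893151, 0.644)  len=0.8731

Chained into 1 loop(s):
  loop 1: 8 segments, perimeter = 4.6129
Total perimeter = 4.613

loops=1 perimeter=4.613


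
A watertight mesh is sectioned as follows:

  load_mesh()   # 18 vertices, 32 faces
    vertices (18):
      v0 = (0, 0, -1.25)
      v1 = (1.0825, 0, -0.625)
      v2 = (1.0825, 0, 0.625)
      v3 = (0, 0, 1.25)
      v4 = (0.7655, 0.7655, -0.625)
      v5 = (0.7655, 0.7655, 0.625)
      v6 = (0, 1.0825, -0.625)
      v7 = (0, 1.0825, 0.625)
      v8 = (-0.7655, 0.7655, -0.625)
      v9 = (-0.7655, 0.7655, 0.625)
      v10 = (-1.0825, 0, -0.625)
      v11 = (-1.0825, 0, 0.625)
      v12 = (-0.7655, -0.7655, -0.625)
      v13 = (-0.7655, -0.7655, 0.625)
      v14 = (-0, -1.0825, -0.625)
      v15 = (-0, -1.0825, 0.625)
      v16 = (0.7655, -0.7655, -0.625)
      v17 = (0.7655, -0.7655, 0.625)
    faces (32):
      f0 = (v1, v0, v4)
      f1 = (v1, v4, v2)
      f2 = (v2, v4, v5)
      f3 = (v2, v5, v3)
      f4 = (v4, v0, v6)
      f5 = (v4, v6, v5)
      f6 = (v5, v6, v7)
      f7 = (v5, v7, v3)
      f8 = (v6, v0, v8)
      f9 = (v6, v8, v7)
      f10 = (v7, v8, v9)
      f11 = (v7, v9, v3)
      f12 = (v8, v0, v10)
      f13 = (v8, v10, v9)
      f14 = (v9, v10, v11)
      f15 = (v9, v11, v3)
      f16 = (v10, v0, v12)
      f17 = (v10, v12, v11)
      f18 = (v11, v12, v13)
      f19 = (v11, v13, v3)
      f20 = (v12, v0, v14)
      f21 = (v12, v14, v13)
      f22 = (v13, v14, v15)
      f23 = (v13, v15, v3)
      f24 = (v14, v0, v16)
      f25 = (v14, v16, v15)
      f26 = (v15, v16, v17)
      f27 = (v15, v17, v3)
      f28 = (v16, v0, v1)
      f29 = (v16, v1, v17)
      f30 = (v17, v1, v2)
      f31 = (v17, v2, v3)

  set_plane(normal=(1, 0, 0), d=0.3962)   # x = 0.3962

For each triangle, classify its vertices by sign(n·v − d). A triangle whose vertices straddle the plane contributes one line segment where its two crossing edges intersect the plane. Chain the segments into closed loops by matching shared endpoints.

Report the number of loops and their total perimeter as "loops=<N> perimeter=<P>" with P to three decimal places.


Straddling triangles (12 of 32):
  (v1,v0,v4) [+-+] → (0.3962, 0, -1.02125)–(0.3962, 0.3962, -0.926519)  len=0.4074
  (v2,v5,v3) [++-] → (0.3962, 0.3962, 0.926519)–(0.3962, 0, 1.02125)  len=0.4074
  (v4,v0,v6) [+--] → (0.3962, 0.3962, -0.926519)–(0.3962, 0.91843, -0.625)  len=0.6030
  (v4,v6,v5) [+-+] → (0.3962, 0.91843, -0.625)–(0.3962, 0.91843, 0.0219628)  len=0.6470
  (v5,v6,v7) [+--] → (0.3962, 0.91843, 0.0219628)–(0.3962, 0.91843, 0.625)  len=0.6030
  (v5,v7,v3) [+--] → (0.3962, 0.91843, 0.625)–(0.3962, 0.3962, 0.926519)  len=0.6030
  (v14,v0,v16) [--+] → (0.3962, -0.3962, -0.926519)–(0.3962, -0.91843, -0.625)  len=0.6030
  (v14,v16,v15) [-+-] → (0.3962, -0.91843, -0.625)–(0.3962, -0.91843, -0.0219628)  len=0.6030
  (v15,v16,v17) [-++] → (0.3962, -0.91843, -0.0219628)–(0.3962, -0.91843, 0.625)  len=0.6470
  (v15,v17,v3) [-+-] → (0.3962, -0.91843, 0.625)–(0.3962, -0.3962, 0.926519)  len=0.6030
  (v16,v0,v1) [+-+] → (0.3962, -0.3962, -0.926519)–(0.3962, 0, -1.02125)  len=0.4074
  (v17,v2,v3) [++-] → (0.3962, 0, 1.02125)–(0.3962, -0.3962, 0.926519)  len=0.4074

Chained into 1 loop(s):
  loop 1: 12 segments, perimeter = 6.5416
Total perimeter = 6.542

loops=1 perimeter=6.542


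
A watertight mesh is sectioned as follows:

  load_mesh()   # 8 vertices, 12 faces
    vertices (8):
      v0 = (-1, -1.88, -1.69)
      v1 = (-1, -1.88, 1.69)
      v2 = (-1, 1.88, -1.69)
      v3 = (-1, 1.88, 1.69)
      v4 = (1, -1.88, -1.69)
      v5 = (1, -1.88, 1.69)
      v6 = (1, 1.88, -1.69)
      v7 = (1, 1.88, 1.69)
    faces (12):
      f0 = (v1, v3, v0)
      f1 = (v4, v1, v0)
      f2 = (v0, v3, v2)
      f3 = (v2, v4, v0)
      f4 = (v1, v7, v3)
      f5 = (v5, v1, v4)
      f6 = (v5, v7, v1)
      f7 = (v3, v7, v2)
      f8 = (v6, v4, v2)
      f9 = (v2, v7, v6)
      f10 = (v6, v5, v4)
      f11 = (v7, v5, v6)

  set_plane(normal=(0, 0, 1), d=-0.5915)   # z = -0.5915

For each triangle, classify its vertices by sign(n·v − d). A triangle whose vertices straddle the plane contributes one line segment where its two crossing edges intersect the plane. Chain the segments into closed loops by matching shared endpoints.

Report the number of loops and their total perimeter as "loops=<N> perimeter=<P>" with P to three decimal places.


Straddling triangles (8 of 12):
  (v1,v3,v0) [++-] → (-1, -0.658, -0.5915)–(-1, -1.88, -0.5915)  len=1.2220
  (v4,v1,v0) [-+-] → (0.35, -1.88, -0.5915)–(-1, -1.88, -0.5915)  len=1.3500
  (v0,v3,v2) [-+-] → (-1, -0.658, -0.5915)–(-1, 1.88, -0.5915)  len=2.5380
  (v5,v1,v4) [++-] → (0.35, -1.88, -0.5915)–(1, -1.88, -0.5915)  len=0.6500
  (v3,v7,v2) [++-] → (-0.35, 1.88, -0.5915)–(-1, 1.88, -0.5915)  len=0.6500
  (v2,v7,v6) [-+-] → (-0.35, 1.88, -0.5915)–(1, 1.88, -0.5915)  len=1.3500
  (v6,v5,v4) [-+-] → (1, 0.658, -0.5915)–(1, -1.88, -0.5915)  len=2.5380
  (v7,v5,v6) [++-] → (1, 0.658, -0.5915)–(1, 1.88, -0.5915)  len=1.2220

Chained into 1 loop(s):
  loop 1: 8 segments, perimeter = 11.5200
Total perimeter = 11.520

loops=1 perimeter=11.520


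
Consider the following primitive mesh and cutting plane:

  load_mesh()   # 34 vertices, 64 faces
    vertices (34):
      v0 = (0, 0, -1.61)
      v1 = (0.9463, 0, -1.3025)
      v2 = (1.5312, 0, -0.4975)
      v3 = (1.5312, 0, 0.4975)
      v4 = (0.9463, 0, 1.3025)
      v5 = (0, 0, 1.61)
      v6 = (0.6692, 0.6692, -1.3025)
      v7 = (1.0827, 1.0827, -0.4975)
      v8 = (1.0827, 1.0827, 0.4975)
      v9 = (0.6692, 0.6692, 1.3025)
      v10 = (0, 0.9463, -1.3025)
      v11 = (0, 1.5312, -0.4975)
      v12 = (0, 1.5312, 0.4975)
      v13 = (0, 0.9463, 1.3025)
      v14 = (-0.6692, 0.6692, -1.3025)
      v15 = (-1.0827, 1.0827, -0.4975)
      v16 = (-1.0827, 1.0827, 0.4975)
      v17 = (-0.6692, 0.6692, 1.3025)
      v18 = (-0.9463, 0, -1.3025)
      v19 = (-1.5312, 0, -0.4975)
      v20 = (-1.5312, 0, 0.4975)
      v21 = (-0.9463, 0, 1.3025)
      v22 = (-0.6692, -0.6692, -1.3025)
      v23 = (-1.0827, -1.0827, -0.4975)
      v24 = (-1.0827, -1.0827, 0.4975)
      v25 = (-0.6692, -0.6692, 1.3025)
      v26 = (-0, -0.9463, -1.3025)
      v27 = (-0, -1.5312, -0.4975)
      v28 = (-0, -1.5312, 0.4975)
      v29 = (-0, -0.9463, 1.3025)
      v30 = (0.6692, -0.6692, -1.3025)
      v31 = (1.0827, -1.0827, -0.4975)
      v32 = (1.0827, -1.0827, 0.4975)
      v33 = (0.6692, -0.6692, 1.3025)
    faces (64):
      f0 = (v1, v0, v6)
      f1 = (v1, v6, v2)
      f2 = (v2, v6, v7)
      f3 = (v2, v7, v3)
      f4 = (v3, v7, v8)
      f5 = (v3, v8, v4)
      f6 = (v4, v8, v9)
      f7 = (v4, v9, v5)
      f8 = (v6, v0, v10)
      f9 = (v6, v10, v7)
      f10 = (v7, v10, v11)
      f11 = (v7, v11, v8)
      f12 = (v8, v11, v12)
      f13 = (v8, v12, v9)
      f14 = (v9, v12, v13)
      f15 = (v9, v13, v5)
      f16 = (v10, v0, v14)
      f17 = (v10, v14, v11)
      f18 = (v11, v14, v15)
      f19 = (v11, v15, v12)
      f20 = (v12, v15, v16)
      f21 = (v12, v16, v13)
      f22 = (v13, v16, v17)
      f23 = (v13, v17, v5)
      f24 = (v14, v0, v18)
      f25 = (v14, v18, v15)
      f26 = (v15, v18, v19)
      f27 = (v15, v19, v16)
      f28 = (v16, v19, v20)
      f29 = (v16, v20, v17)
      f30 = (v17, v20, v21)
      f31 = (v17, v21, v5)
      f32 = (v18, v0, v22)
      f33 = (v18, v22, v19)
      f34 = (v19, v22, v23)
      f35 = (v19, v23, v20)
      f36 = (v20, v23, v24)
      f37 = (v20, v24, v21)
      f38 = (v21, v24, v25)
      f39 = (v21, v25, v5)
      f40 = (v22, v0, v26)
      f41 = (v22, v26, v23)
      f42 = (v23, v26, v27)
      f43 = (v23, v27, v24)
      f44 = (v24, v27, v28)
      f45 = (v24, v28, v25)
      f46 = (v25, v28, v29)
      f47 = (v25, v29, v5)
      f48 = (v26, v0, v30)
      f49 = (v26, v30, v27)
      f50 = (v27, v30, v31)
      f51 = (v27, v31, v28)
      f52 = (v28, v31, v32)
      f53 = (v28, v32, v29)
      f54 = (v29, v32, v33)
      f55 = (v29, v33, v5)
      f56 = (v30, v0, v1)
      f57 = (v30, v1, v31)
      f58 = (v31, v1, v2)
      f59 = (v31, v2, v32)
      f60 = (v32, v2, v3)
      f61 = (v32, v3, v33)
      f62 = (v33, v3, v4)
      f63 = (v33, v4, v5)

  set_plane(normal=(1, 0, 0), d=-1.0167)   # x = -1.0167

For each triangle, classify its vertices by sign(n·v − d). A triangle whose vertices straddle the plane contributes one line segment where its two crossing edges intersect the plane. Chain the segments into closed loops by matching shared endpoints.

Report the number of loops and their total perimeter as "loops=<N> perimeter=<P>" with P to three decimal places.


Straddling triangles (18 of 64):
  (v11,v14,v15) [++-] → (-1.0167, 1.0167, -0.625989)–(-1.0167, 1.11004, -0.4975)  len=0.1588
  (v11,v15,v12) [+-+] → (-1.0167, 1.11004, -0.4975)–(-1.0167, 1.11004, -0.436846)  len=0.0607
  (v12,v15,v16) [+--] → (-1.0167, 1.11004, -0.436846)–(-1.0167, 1.11004, 0.4975)  len=0.9343
  (v12,v16,v13) [+-+] → (-1.0167, 1.11004, 0.4975)–(-1.0167, 1.07439, 0.546572)  len=0.0607
  (v13,v16,v17) [+-+] → (-1.0167, 1.07439, 0.546572)–(-1.0167, 1.0167, 0.625989)  len=0.0982
  (v14,v18,v15) [++-] → (-1.0167, 0.558813, -0.887016)–(-1.0167, 1.0167, -0.625989)  len=0.5271
  (v15,v18,v19) [-+-] → (-1.0167, 0.558813, -0.887016)–(-1.0167, 0, -1.20561)  len=0.6433
  (v16,v20,v17) [--+] → (-1.0167, 0.399424, 0.977979)–(-1.0167, 1.0167, 0.625989)  len=0.7106
  (v17,v20,v21) [+-+] → (-1.0167, 0.399424, 0.977979)–(-1.0167, 0, 1.20561)  len=0.4597
  (v18,v22,v19) [++-] → (-1.0167, -0.399424, -0.977979)–(-1.0167, 0, -1.20561)  len=0.4597
  (v19,v22,v23) [-+-] → (-1.0167, -0.399424, -0.977979)–(-1.0167, -1.0167, -0.625989)  len=0.7106
  (v20,v24,v21) [--+] → (-1.0167, -0.558813, 0.887016)–(-1.0167, 0, 1.20561)  len=0.6433
  (v21,v24,v25) [+-+] → (-1.0167, -0.558813, 0.887016)–(-1.0167, -1.0167, 0.625989)  len=0.5271
  (v22,v26,v23) [++-] → (-1.0167, -1.07439, -0.546572)–(-1.0167, -1.0167, -0.625989)  len=0.0982
  (v23,v26,v27) [-++] → (-1.0167, -1.07439, -0.546572)–(-1.0167, -1.11004, -0.4975)  len=0.0607
  (v23,v27,v24) [-+-] → (-1.0167, -1.11004, -0.4975)–(-1.0167, -1.11004, 0.436846)  len=0.9343
  (v24,v27,v28) [-++] → (-1.0167, -1.11004, 0.436846)–(-1.0167, -1.11004, 0.4975)  len=0.0607
  (v24,v28,v25) [-++] → (-1.0167, -1.11004, 0.4975)–(-1.0167, -1.0167, 0.625989)  len=0.1588

Chained into 1 loop(s):
  loop 1: 18 segments, perimeter = 7.3065
Total perimeter = 7.307

loops=1 perimeter=7.307


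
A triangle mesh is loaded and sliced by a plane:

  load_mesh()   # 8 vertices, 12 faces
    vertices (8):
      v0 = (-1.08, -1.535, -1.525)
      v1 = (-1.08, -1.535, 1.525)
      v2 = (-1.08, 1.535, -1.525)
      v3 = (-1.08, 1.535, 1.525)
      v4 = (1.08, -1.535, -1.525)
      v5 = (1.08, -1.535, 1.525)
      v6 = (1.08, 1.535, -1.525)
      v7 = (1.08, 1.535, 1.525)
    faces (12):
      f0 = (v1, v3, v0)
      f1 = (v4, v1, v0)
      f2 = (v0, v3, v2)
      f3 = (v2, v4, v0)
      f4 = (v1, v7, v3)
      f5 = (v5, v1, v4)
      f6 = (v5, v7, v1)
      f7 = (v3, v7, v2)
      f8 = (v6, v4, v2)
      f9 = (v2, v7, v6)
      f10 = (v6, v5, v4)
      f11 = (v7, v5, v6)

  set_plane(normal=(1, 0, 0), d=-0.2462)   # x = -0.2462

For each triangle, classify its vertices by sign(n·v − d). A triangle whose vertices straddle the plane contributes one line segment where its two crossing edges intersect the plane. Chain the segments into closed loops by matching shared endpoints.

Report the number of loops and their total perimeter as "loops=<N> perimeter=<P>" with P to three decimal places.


loops=1 perimeter=12.240

Straddling triangles (8 of 12):
  (v4,v1,v0) [+--] → (-0.2462, -1.535, 0.347644)–(-0.2462, -1.535, -1.525)  len=1.8726
  (v2,v4,v0) [-+-] → (-0.2462, 0.349923, -1.525)–(-0.2462, -1.535, -1.525)  len=1.8849
  (v1,v7,v3) [-+-] → (-0.2462, -0.349923, 1.525)–(-0.2462, 1.535, 1.525)  len=1.8849
  (v5,v1,v4) [+-+] → (-0.2462, -1.535, 1.525)–(-0.2462, -1.535, 0.347644)  len=1.1774
  (v5,v7,v1) [++-] → (-0.2462, -0.349923, 1.525)–(-0.2462, -1.535, 1.525)  len=1.1851
  (v3,v7,v2) [-+-] → (-0.2462, 1.535, 1.525)–(-0.2462, 1.535, -0.347644)  len=1.8726
  (v6,v4,v2) [++-] → (-0.2462, 0.349923, -1.525)–(-0.2462, 1.535, -1.525)  len=1.1851
  (v2,v7,v6) [-++] → (-0.2462, 1.535, -0.347644)–(-0.2462, 1.535, -1.525)  len=1.1774

Chained into 1 loop(s):
  loop 1: 8 segments, perimeter = 12.2400
Total perimeter = 12.240
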